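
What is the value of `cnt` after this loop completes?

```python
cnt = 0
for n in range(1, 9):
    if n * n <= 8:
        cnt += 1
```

Count numbers where n² ≤ 8
`cnt` takes the values: 0 → 1 → 2

Answer: 2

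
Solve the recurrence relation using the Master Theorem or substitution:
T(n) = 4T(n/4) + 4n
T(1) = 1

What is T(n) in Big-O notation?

By Master Theorem: a=4, b=4, f(n)=4n. Since log_4(4) = 1 and f(n) = Θ(n^1), Case 2 applies. T(n) = O(n log n).

Answer: O(n log n)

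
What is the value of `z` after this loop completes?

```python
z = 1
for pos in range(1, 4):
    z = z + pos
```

Start at 1, add 1 through 3
`z` takes the values: 1 → 2 → 4 → 7

Answer: 7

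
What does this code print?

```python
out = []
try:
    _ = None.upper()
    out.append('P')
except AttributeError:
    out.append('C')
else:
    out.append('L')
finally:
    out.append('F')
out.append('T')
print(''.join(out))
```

Execution trace: 'C' (except AttributeError) → 'F' (finally) → 'T' (after the try/except). Output: CFT

Answer: CFT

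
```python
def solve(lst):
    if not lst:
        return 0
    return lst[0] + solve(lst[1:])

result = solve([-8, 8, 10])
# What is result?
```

(-8) + 8 + 10 + 0 = 10

Answer: 10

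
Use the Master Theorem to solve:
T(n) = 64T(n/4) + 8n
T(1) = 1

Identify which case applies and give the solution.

a=64, b=4, f(n)=8n. log_4(64) = 3. Since c=1 < 3, Case 1 applies: T(n) = Θ(n^log_b(a)) = O(n^3).

Answer: O(n^3) - Case 1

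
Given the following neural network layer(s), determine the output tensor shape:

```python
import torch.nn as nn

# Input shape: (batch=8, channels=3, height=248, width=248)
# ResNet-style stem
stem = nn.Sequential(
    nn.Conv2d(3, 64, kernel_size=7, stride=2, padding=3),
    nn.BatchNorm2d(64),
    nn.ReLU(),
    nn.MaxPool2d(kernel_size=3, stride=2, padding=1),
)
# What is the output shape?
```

Input: (8, 3, 248, 248) -> after Conv2d 7x7 stride=2: (8, 64, 124, 124) -> Output: (8, 64, 62, 62)

Answer: (8, 64, 62, 62)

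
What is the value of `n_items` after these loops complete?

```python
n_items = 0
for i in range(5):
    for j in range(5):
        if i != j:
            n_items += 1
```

5² - 5 (exclude diagonal)
`n_items` takes the values: 0 → 1 → 2 → 3 → 4 → 5 → 6 → 7 → 8 → 9 → 10 → 11 → 12 → 13 → 14 → 15 → 16 → 17 → 18 → 19 → 20

Answer: 20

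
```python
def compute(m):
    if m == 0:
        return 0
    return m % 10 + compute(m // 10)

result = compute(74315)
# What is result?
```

Sum of digits of 74315: 5 + 1 + 3 + 4 + 7 = 20

Answer: 20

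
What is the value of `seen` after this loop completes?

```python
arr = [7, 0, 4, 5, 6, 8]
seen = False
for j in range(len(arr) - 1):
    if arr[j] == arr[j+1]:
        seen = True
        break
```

Check consecutive duplicates in [7, 0, 4, 5, 6, 8]
`seen` takes the values: False

Answer: False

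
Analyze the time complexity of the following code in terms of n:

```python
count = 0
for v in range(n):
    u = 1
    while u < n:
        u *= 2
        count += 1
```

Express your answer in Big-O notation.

Each loop level contributes: n × log n. Multiplying the contributions gives O(n log n).

Answer: O(n log n)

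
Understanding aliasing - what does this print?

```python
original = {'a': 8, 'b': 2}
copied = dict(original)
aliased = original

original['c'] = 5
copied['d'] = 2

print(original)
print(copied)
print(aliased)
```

Key concept: dict() creates copy, assignment creates alias.
Step by step:
`original = {'a': 8, 'b': 2}` → original = {'a': 8, 'b': 2}
`copied = dict(original)` → copied = {'a': 8, 'b': 2}
`aliased = original` → aliased = {'a': 8, 'b': 2} (same object as original)
`original['c'] = 5` → original = {'a': 8, 'b': 2, 'c': 5} (same object as aliased); aliased = {'a': 8, 'b': 2, 'c': 5} (same object as original)
`copied['d'] = 2` → copied = {'a': 8, 'b': 2, 'd': 2}
`print(original)` → prints {'a': 8, 'b': 2, 'c': 5}
`print(copied)` → prints {'a': 8, 'b': 2, 'd': 2}
`print(aliased)` → prints {'a': 8, 'b': 2, 'c': 5}

Answer:
{'a': 8, 'b': 2, 'c': 5}
{'a': 8, 'b': 2, 'd': 2}
{'a': 8, 'b': 2, 'c': 5}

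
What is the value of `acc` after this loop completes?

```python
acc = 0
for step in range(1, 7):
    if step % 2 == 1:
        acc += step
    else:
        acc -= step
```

Add odd, subtract even
`acc` takes the values: 0 → 1 → -1 → 2 → -2 → 3 → -3

Answer: -3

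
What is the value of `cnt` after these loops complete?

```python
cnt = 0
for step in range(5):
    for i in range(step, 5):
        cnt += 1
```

Upper triangle: 5 + 4 + ... + 1
`cnt` takes the values: 0 → 1 → 2 → 3 → 4 → 5 → 6 → 7 → 8 → 9 → 10 → 11 → 12 → 13 → 14 → 15

Answer: 15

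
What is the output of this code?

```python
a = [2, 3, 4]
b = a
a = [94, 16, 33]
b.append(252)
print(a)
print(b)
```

Key concept: rebinding vs mutation: a is rebound to a new list, b still points at the original.
Step by step:
`a = [2, 3, 4]` → a = [2, 3, 4]
`b = a` → b = [2, 3, 4] (same object as a)
`a = [94, 16, 33]` → a = [94, 16, 33]
`b.append(252)` → b = [2, 3, 4, 252]
`print(a)` → prints [94, 16, 33]
`print(b)` → prints [2, 3, 4, 252]

Answer:
[94, 16, 33]
[2, 3, 4, 252]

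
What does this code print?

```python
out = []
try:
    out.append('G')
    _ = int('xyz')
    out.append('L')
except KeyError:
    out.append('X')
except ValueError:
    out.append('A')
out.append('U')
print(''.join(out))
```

Execution trace: 'G' (try body) → 'A' (except ValueError) → 'U' (after the try/except). Output: GAU

Answer: GAU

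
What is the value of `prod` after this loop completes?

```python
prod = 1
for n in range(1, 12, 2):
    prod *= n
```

Product of 1, 3, 5, ... up to 11
`prod` takes the values: 1 → 3 → 15 → 105 → 945 → 10395

Answer: 10395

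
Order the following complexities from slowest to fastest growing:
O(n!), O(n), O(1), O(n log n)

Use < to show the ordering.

Ordered by growth rate: O(1) < O(n) < O(n log n) < O(n!)

Answer: O(1) < O(n) < O(n log n) < O(n!)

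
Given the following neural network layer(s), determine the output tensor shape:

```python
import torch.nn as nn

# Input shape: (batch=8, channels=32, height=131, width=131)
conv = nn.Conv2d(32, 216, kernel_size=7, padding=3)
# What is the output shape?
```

Input: (8, 32, 131, 131) -> Output: (8, 216, 131, 131)

Answer: (8, 216, 131, 131)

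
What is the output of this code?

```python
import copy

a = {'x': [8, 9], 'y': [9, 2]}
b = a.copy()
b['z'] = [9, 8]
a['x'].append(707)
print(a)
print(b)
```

Key concept: shallow copy of dict with mutable values.
Step by step:
`a = {'x': [8, 9], 'y': [9, 2]}` → a = {'x': [8, 9], 'y': [9, 2]}
`b = a.copy()` → b = {'x': [8, 9], 'y': [9, 2]}
`b['z'] = [9, 8]` → b = {'x': [8, 9], 'y': [9, 2], 'z': [9, 8]}
`a['x'].append(707)` → a = {'x': [8, 9, 707], 'y': [9, 2]}; b = {'x': [8, 9, 707], 'y': [9, 2], 'z': [9, 8]}
`print(a)` → prints {'x': [8, 9, 707], 'y': [9, 2]}
`print(b)` → prints {'x': [8, 9, 707], 'y': [9, 2], 'z': [9, 8]}

Answer:
{'x': [8, 9, 707], 'y': [9, 2]}
{'x': [8, 9, 707], 'y': [9, 2], 'z': [9, 8]}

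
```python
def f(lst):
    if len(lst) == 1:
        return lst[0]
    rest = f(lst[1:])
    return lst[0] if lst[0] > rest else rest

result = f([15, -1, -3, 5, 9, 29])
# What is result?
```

Recursive max over [15, -1, -3, 5, 9, 29] = 29

Answer: 29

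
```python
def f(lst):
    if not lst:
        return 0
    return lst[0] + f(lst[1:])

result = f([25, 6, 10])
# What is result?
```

25 + 6 + 10 + 0 = 41

Answer: 41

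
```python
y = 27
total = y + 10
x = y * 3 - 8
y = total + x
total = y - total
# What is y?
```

Trace:
`y = 27` → y = 27
`total = y + 10` → total = 37
`x = y * 3 - 8` → x = 73
`y = total + x` → y = 110
`total = y - total` → total = 73
So y = 110

Answer: 110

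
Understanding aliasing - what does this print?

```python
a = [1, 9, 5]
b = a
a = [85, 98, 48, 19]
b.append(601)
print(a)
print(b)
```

Key concept: rebinding vs mutation: a is rebound to a new list, b still points at the original.
Step by step:
`a = [1, 9, 5]` → a = [1, 9, 5]
`b = a` → b = [1, 9, 5] (same object as a)
`a = [85, 98, 48, 19]` → a = [85, 98, 48, 19]
`b.append(601)` → b = [1, 9, 5, 601]
`print(a)` → prints [85, 98, 48, 19]
`print(b)` → prints [1, 9, 5, 601]

Answer:
[85, 98, 48, 19]
[1, 9, 5, 601]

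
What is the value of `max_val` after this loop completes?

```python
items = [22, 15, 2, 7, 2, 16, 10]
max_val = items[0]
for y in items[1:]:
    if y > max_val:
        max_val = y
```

Maximum of [22, 15, 2, 7, 2, 16, 10]
`max_val` takes the values: 22

Answer: 22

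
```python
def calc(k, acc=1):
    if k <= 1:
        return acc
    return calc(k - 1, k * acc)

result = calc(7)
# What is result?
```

Accumulator trace (n, acc): (7, 1) -> (6, 7) -> (5, 42) -> (4, 210) -> (3, 840) -> (2, 2520) -> (1, 5040) -> return 5040

Answer: 5040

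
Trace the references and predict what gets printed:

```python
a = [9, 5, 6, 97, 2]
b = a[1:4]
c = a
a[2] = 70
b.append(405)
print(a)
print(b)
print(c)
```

Key concept: slice vs alias.
Step by step:
`a = [9, 5, 6, 97, 2]` → a = [9, 5, 6, 97, 2]
`b = a[1:4]` → b = [5, 6, 97]
`c = a` → c = [9, 5, 6, 97, 2] (same object as a)
`a[2] = 70` → a = [9, 5, 70, 97, 2] (same object as c); c = [9, 5, 70, 97, 2] (same object as a)
`b.append(405)` → b = [5, 6, 97, 405]
`print(a)` → prints [9, 5, 70, 97, 2]
`print(b)` → prints [5, 6, 97, 405]
`print(c)` → prints [9, 5, 70, 97, 2]

Answer:
[9, 5, 70, 97, 2]
[5, 6, 97, 405]
[9, 5, 70, 97, 2]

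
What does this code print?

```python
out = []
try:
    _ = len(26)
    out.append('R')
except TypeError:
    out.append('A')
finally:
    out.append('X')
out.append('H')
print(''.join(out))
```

Execution trace: 'A' (except TypeError) → 'X' (finally) → 'H' (after the try/except). Output: AXH

Answer: AXH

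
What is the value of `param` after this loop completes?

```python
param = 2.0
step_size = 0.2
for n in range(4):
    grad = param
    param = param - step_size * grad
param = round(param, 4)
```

Gradient descent: w = 2.0 * (1 - 0.2)^4
`param` takes the values: 2.0 → 1.6 → 1.28 → 1.024 → 0.8192

Answer: 0.8192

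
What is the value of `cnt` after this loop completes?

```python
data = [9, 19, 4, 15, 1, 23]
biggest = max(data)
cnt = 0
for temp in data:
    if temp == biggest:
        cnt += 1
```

Count of max value 23 in [9, 19, 4, 15, 1, 23]
`cnt` takes the values: 0 → 1

Answer: 1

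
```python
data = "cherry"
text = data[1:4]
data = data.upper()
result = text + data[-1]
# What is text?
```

Trace:
`data = "cherry"` → data = 'cherry'
`text = data[1:4]` → text = 'her'
`data = data.upper()` → data = 'CHERRY'
`result = text + data[-1]` → result = 'herY'
So text = 'her'

Answer: 'her'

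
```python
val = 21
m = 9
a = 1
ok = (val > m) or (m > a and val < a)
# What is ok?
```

Trace:
`val = 21` → val = 21
`m = 9` → m = 9
`a = 1` → a = 1
`ok = (val > m) or (m > a and val < a)` → ok = True
So ok = True

Answer: True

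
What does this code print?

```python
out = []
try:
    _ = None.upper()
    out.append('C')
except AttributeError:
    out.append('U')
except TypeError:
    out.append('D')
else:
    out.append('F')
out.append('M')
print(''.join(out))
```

Execution trace: 'U' (except AttributeError) → 'M' (after the try/except). Output: UM

Answer: UM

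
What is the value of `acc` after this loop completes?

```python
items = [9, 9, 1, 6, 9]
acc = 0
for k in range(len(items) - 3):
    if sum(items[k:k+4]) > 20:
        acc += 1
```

Count windows with sum > 20
`acc` takes the values: 0 → 1 → 2

Answer: 2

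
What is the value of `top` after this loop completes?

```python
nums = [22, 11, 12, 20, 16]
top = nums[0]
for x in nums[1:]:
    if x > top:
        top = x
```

Maximum of [22, 11, 12, 20, 16]
`top` takes the values: 22

Answer: 22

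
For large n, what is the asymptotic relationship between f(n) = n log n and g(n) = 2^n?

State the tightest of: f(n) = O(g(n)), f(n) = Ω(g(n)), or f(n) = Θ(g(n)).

n log n vs 2^n: f(n) = O(g(n)) but not Ω(g(n)) — 2^n grows strictly faster than n log n.

Answer: f(n) = O(g(n)) but not Ω(g(n)) — 2^n grows strictly faster than n log n.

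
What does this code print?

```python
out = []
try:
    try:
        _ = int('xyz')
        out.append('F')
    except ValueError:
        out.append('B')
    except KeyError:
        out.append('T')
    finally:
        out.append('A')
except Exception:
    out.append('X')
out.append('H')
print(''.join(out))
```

Execution trace: 'B' (inner except ValueError) → 'A' (inner finally) → 'H' (after the try/except). Output: BAH

Answer: BAH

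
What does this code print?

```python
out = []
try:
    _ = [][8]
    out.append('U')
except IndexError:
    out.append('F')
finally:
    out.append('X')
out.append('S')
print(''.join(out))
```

Execution trace: 'F' (except IndexError) → 'X' (finally) → 'S' (after the try/except). Output: FXS

Answer: FXS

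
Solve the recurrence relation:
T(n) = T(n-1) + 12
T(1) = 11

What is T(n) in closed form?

Unrolling: T(n) = T(1) + 12·(n-1) = 11 + 12(n-1) = 12n - 1.

Answer: T(n) = 12n - 1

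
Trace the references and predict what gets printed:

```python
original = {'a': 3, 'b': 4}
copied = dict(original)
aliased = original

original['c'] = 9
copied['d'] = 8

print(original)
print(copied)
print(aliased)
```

Key concept: dict() creates copy, assignment creates alias.
Step by step:
`original = {'a': 3, 'b': 4}` → original = {'a': 3, 'b': 4}
`copied = dict(original)` → copied = {'a': 3, 'b': 4}
`aliased = original` → aliased = {'a': 3, 'b': 4} (same object as original)
`original['c'] = 9` → original = {'a': 3, 'b': 4, 'c': 9} (same object as aliased); aliased = {'a': 3, 'b': 4, 'c': 9} (same object as original)
`copied['d'] = 8` → copied = {'a': 3, 'b': 4, 'd': 8}
`print(original)` → prints {'a': 3, 'b': 4, 'c': 9}
`print(copied)` → prints {'a': 3, 'b': 4, 'd': 8}
`print(aliased)` → prints {'a': 3, 'b': 4, 'c': 9}

Answer:
{'a': 3, 'b': 4, 'c': 9}
{'a': 3, 'b': 4, 'd': 8}
{'a': 3, 'b': 4, 'c': 9}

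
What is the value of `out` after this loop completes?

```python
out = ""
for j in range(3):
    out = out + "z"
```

Repeat 'z' 3 times
`out` takes the values: "" → "z" → "zz" → "zzz"

Answer: "zzz"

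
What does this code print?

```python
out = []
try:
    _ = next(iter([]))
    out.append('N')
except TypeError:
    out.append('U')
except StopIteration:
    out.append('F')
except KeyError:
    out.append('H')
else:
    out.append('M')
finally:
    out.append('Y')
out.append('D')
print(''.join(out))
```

Execution trace: 'F' (except StopIteration) → 'Y' (finally) → 'D' (after the try/except). Output: FYD

Answer: FYD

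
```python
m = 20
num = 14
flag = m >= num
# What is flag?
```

Trace:
`m = 20` → m = 20
`num = 14` → num = 14
`flag = m >= num` → flag = True
So flag = True

Answer: True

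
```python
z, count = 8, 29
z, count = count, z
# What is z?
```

Trace:
`z, count = 8, 29` → z = 8; count = 29
`z, count = count, z` → z = 29; count = 8
So z = 29

Answer: 29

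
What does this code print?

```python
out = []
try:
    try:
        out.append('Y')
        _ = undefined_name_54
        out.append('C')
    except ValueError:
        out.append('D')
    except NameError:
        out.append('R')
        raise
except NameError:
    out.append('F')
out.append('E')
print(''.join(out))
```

Execution trace: 'Y' (inner try body) → 'R' (inner except NameError) → 'F' (outer except NameError) → 'E' (after the try/except). Output: YRFE

Answer: YRFE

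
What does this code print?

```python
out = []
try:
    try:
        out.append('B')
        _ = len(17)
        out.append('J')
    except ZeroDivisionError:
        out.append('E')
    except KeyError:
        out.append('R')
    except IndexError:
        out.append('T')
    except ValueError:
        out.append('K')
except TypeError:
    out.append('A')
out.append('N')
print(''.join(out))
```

Execution trace: 'B' (try body) → 'A' (outer except TypeError) → 'N' (after the try/except). Output: BAN

Answer: BAN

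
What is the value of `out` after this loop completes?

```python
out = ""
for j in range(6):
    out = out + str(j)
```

Concatenate digits 0 to 5
`out` takes the values: "" → "0" → "01" → "012" → "0123" → "01234" → "012345"

Answer: "012345"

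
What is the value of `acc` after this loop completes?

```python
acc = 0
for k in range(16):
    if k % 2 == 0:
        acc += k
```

Sum of even numbers 0 to 15
`acc` takes the values: 0 → 2 → 6 → 12 → 20 → 30 → 42 → 56

Answer: 56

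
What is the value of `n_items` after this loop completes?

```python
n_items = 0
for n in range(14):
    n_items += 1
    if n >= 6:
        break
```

Loop breaks when n reaches 6, n_items is 7
`n_items` takes the values: 0 → 1 → 2 → 3 → 4 → 5 → 6 → 7

Answer: 7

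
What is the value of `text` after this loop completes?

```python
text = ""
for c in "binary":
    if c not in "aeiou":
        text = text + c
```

Remove vowels from 'binary'
`text` takes the values: "" → "b" → "bn" → "bnr" → "bnry"

Answer: "bnry"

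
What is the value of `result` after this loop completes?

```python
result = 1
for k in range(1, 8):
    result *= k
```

7! = 5040
`result` takes the values: 1 → 2 → 6 → 24 → 120 → 720 → 5040

Answer: 5040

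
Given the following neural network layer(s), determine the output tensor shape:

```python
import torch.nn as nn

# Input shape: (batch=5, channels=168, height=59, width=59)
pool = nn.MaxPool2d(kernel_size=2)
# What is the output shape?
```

Input: (5, 168, 59, 59) -> Output: (5, 168, 29, 29)

Answer: (5, 168, 29, 29)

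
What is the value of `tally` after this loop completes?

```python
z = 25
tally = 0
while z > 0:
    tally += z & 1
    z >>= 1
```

Count set bits in 25 (binary: 0b11001)
`tally` takes the values: 0 → 1 → 2 → 3

Answer: 3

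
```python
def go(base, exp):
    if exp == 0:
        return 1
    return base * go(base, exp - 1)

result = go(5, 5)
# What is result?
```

go(5, 5) = 5 * 5 * 5 * 5 * 5 = 3125

Answer: 3125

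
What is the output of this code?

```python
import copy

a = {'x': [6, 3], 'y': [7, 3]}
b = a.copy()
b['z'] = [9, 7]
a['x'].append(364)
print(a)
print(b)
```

Key concept: shallow copy of dict with mutable values.
Step by step:
`a = {'x': [6, 3], 'y': [7, 3]}` → a = {'x': [6, 3], 'y': [7, 3]}
`b = a.copy()` → b = {'x': [6, 3], 'y': [7, 3]}
`b['z'] = [9, 7]` → b = {'x': [6, 3], 'y': [7, 3], 'z': [9, 7]}
`a['x'].append(364)` → a = {'x': [6, 3, 364], 'y': [7, 3]}; b = {'x': [6, 3, 364], 'y': [7, 3], 'z': [9, 7]}
`print(a)` → prints {'x': [6, 3, 364], 'y': [7, 3]}
`print(b)` → prints {'x': [6, 3, 364], 'y': [7, 3], 'z': [9, 7]}

Answer:
{'x': [6, 3, 364], 'y': [7, 3]}
{'x': [6, 3, 364], 'y': [7, 3], 'z': [9, 7]}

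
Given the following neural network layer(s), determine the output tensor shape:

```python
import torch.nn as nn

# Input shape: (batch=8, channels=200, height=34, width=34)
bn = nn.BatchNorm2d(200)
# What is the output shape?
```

Input: (8, 200, 34, 34) -> Output: (8, 200, 34, 34)

Answer: (8, 200, 34, 34)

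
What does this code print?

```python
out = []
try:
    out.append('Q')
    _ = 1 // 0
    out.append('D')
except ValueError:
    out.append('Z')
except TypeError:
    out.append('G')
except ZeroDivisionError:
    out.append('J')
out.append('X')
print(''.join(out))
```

Execution trace: 'Q' (try body) → 'J' (except ZeroDivisionError) → 'X' (after the try/except). Output: QJX

Answer: QJX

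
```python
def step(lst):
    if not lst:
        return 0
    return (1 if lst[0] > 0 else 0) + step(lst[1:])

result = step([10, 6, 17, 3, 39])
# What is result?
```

Count of positive elements in [10, 6, 17, 3, 39] = 5

Answer: 5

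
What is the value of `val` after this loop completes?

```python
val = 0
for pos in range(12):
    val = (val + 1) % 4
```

Increment mod 4, 12 times = 0
`val` takes the values: 0 → 1 → 2 → 3 → 0 → 1 → 2 → 3 → 0 → 1 → 2 → 3 → 0

Answer: 0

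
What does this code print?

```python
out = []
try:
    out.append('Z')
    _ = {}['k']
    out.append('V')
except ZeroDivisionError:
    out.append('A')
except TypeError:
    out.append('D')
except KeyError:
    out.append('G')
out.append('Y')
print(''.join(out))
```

Execution trace: 'Z' (try body) → 'G' (except KeyError) → 'Y' (after the try/except). Output: ZGY

Answer: ZGY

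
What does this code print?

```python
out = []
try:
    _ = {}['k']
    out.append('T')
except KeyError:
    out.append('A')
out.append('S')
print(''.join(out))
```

Execution trace: 'A' (except KeyError) → 'S' (after the try/except). Output: AS

Answer: AS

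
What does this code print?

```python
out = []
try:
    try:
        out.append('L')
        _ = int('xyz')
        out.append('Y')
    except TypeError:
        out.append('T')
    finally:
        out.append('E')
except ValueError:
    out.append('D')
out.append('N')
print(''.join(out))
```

Execution trace: 'L' (try body) → 'E' (finally) → 'D' (outer except ValueError) → 'N' (after the try/except). Output: LEDN

Answer: LEDN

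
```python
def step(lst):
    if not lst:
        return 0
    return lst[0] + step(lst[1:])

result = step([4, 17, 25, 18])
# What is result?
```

4 + 17 + 25 + 18 + 0 = 64

Answer: 64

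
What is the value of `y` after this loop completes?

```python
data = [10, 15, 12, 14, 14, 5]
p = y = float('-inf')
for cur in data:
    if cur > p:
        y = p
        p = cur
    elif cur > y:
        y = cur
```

Second largest (with repeats) in [10, 15, 12, 14, 14, 5]
`y` takes the values: -inf → 10 → 12 → 14

Answer: 14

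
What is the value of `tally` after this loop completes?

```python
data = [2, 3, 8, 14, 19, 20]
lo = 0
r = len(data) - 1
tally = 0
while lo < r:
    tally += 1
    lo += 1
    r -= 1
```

Iterations until pointers meet (list length 6)
`tally` takes the values: 0 → 1 → 2 → 3

Answer: 3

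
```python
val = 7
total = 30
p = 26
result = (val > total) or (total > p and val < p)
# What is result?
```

Trace:
`val = 7` → val = 7
`total = 30` → total = 30
`p = 26` → p = 26
`result = (val > total) or (total > p and val < p)` → result = True
So result = True

Answer: True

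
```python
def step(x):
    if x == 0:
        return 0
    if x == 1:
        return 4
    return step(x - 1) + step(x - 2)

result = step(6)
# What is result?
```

Build up from base cases: step(0)=0, step(1)=4, step(2)=4, step(3)=8, step(4)=12, step(5)=20, step(6)=32

Answer: 32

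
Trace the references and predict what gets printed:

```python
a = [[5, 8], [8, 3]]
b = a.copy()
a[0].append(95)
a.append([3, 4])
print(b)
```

Key concept: shallow copy with nested lists.
Step by step:
`a = [[5, 8], [8, 3]]` → a = [[5, 8], [8, 3]]
`b = a.copy()` → b = [[5, 8], [8, 3]]
`a[0].append(95)` → a = [[5, 8, 95], [8, 3]]; b = [[5, 8, 95], [8, 3]]
`a.append([3, 4])` → a = [[5, 8, 95], [8, 3], [3, 4]]
`print(b)` → prints [[5, 8, 95], [8, 3]]

Answer: [[5, 8, 95], [8, 3]]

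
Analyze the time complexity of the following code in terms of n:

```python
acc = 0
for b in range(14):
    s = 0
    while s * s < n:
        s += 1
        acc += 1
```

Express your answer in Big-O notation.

Each loop level contributes: 1 × √n. Multiplying the contributions gives O(√n).

Answer: O(√n)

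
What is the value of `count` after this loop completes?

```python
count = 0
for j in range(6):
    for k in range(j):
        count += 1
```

Triangle number: 0+1+2+...+5
`count` takes the values: 0 → 1 → 2 → 3 → 4 → 5 → 6 → 7 → 8 → 9 → 10 → 11 → 12 → 13 → 14 → 15

Answer: 15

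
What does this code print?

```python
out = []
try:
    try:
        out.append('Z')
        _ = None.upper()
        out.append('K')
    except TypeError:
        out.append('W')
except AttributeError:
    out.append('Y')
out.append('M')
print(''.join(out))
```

Execution trace: 'Z' (try body) → 'Y' (outer except AttributeError) → 'M' (after the try/except). Output: ZYM

Answer: ZYM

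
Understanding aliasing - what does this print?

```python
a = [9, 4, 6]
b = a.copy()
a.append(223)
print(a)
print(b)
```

Key concept: list.copy() creates independent copy.
Step by step:
`a = [9, 4, 6]` → a = [9, 4, 6]
`b = a.copy()` → b = [9, 4, 6]
`a.append(223)` → a = [9, 4, 6, 223]
`print(a)` → prints [9, 4, 6, 223]
`print(b)` → prints [9, 4, 6]

Answer:
[9, 4, 6, 223]
[9, 4, 6]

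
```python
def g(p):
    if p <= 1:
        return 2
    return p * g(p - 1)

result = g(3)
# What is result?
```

g(3) = 3 * 2 * 2 = 12

Answer: 12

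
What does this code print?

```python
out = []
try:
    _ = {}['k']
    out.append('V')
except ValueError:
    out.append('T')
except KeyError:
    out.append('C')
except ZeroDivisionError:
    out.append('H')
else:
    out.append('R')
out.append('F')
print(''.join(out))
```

Execution trace: 'C' (except KeyError) → 'F' (after the try/except). Output: CF

Answer: CF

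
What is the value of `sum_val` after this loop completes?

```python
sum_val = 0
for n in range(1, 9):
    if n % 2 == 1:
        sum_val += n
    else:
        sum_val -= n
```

Add odd, subtract even
`sum_val` takes the values: 0 → 1 → -1 → 2 → -2 → 3 → -3 → 4 → -4

Answer: -4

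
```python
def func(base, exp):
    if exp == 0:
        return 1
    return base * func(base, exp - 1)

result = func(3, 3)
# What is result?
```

func(3, 3) = 3 * 3 * 3 = 27

Answer: 27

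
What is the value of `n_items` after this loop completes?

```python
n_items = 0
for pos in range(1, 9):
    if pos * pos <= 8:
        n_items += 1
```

Count numbers where pos² ≤ 8
`n_items` takes the values: 0 → 1 → 2

Answer: 2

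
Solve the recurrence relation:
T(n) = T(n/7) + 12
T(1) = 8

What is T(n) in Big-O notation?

Each step divides n by 7 and adds 12. After log_7(n) steps we reach T(1)=8. So T(n) = 12·log_7(n) + 8 = O(log n).

Answer: O(log n)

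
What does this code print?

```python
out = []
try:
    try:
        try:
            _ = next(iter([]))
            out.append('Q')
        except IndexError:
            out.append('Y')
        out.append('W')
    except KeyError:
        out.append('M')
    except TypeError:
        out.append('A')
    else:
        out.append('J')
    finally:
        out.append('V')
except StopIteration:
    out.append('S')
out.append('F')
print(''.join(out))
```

Execution trace: 'V' (finally) → 'S' (outer except StopIteration) → 'F' (after the try/except). Output: VSF

Answer: VSF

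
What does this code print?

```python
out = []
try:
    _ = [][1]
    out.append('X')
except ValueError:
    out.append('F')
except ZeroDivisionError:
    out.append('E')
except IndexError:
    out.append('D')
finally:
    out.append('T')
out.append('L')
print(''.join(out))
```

Execution trace: 'D' (except IndexError) → 'T' (finally) → 'L' (after the try/except). Output: DTL

Answer: DTL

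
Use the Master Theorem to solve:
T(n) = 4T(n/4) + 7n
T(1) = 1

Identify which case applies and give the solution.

a=4, b=4, f(n)=7n. log_4(4) = 1. Since c=1 = 1, Case 2 applies: T(n) = Θ(n^log_b(a) · log n) = O(n log n).

Answer: O(n log n) - Case 2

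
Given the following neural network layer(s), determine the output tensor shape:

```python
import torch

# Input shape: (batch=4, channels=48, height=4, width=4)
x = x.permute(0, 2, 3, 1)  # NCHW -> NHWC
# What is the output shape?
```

Input: (4, 48, 4, 4) -> Output: (4, 4, 4, 48)

Answer: (4, 4, 4, 48)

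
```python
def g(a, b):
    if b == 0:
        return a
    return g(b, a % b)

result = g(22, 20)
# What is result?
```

g(22, 20) -> g(20, 2) -> g(2, 0) -> 2

Answer: 2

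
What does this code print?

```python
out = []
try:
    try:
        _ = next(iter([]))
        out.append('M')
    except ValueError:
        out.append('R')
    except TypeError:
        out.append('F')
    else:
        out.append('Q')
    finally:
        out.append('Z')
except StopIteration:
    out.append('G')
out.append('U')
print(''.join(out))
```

Execution trace: 'Z' (inner finally) → 'G' (outer except StopIteration) → 'U' (after the try/except). Output: ZGU

Answer: ZGU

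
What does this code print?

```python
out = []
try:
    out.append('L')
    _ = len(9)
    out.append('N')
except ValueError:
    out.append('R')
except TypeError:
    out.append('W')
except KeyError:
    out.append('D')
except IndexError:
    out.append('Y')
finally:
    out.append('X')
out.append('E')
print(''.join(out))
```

Execution trace: 'L' (try body) → 'W' (except TypeError) → 'X' (finally) → 'E' (after the try/except). Output: LWXE

Answer: LWXE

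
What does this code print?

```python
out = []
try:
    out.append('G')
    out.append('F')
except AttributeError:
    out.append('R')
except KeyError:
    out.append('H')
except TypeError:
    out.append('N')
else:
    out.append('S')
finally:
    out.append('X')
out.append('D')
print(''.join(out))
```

Execution trace: 'G' (try body) → 'F' (try body, no exception) → 'S' (else) → 'X' (finally) → 'D' (after the try/except). Output: GFSXD

Answer: GFSXD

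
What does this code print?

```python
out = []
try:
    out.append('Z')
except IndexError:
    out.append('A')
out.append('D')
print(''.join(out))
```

Execution trace: 'Z' (try body, no exception) → 'D' (after the try/except). Output: ZD

Answer: ZD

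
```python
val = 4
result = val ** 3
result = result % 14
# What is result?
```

Trace:
`val = 4` → val = 4
`result = val ** 3` → result = 64
`result = result % 14` → result = 8
So result = 8

Answer: 8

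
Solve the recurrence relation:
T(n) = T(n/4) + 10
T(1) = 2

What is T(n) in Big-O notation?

Each step divides n by 4 and adds 10. After log_4(n) steps we reach T(1)=2. So T(n) = 10·log_4(n) + 2 = O(log n).

Answer: O(log n)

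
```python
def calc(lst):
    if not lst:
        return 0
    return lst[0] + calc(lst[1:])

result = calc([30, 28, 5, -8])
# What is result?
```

30 + 28 + 5 + (-8) + 0 = 55

Answer: 55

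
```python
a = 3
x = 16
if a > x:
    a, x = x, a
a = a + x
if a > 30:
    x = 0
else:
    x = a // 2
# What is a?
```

Trace:
`a = 3` → a = 3
`x = 16` → x = 16
`if a > x: ...` → a > x is False → no variable changes
`a = a + x` → a = 19
`if a > 30: ...` → a > 30 is False, take else branch → x = 9
So a = 19

Answer: 19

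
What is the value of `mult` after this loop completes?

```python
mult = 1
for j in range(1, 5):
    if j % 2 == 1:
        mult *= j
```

Product of odd numbers 1 to 4
`mult` takes the values: 1 → 3

Answer: 3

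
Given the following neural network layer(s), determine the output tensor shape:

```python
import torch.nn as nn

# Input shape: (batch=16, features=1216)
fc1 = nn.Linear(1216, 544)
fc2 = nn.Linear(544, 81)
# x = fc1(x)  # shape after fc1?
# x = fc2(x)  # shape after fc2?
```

Input: (16, 1216) -> after fc1: (16, 544) -> Output: (16, 81)

Answer: (16, 81)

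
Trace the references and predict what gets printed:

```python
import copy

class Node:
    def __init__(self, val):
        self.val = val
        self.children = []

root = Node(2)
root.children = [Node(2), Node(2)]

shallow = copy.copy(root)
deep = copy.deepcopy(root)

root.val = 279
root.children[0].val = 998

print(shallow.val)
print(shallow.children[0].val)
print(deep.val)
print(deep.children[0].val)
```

Key concept: deep copy with custom objects.
Step by step:
`root = Node(2)` → root = Node(val=2, children=[])
`root.children = [Node(2), Node(2)]` → root = Node(val=2, children=[Node(val=2, children=[]), Node(val=2, children=[])])
`shallow = copy.copy(root)` → shallow = Node(val=2, children=[Node(val=2, children=[]), Node(val=2, children=[])])
`deep = copy.deepcopy(root)` → deep = Node(val=2, children=[Node(val=2, children=[]), Node(val=2, children=[])])
`root.val = 279` → root = Node(val=279, children=[Node(val=2, children=[]), Node(val=2, children=[])])
`root.children[0].val = 998` → root = Node(val=279, children=[Node(val=998, children=[]), Node(val=2, children=[])]); shallow = Node(val=2, children=[Node(val=998, children=[]), Node(val=2, children=[])])
`print(shallow.val)` → prints 2
`print(shallow.children[0].val)` → prints 998
`print(deep.val)` → prints 2
`print(deep.children[0].val)` → prints 2

Answer:
2
998
2
2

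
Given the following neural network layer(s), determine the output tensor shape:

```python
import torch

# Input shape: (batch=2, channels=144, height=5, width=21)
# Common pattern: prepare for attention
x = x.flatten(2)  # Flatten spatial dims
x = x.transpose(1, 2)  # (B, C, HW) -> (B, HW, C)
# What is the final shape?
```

Input: (2, 144, 5, 21) -> after flatten(2): (2, 144, 105) -> Output: (2, 105, 144)

Answer: (2, 105, 144)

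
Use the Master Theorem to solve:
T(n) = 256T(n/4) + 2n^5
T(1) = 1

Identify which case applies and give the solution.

a=256, b=4, f(n)=2n^5. log_4(256) = 4. Since c=5 > 4 and the regularity condition holds (256(n/4)^5 = (256/4^5)n^5 with 256/4^5 < 1), Case 3 applies: T(n) = Θ(f(n)) = O(n^5).

Answer: O(n^5) - Case 3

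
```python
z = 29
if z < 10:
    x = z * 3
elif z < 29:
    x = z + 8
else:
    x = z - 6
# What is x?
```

Trace:
`z = 29` → z = 29
`if z < 10: ...` → z < 10 is False, z < 29 is False, take else branch → x = 23
So x = 23

Answer: 23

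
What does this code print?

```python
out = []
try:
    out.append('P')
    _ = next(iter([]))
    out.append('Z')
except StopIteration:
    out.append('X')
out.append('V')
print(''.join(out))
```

Execution trace: 'P' (try body) → 'X' (except StopIteration) → 'V' (after the try/except). Output: PXV

Answer: PXV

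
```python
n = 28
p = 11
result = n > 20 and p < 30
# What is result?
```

Trace:
`n = 28` → n = 28
`p = 11` → p = 11
`result = n > 20 and p < 30` → result = True
So result = True

Answer: True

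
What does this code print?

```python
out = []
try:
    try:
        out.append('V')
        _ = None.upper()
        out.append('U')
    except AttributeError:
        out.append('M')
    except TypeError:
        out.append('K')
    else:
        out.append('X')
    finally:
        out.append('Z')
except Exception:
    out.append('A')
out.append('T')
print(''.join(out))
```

Execution trace: 'V' (inner try body) → 'M' (inner except AttributeError) → 'Z' (inner finally) → 'T' (after the try/except). Output: VMZT

Answer: VMZT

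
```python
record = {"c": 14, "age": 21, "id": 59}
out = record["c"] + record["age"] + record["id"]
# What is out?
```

Trace:
`record = {"c": 14, "age": 21, "id": 59}` → record = {'c': 14, 'age': 21, 'id': 59}
`out = record["c"] + record["age"] + record["id"]` → out = 94
So out = 94

Answer: 94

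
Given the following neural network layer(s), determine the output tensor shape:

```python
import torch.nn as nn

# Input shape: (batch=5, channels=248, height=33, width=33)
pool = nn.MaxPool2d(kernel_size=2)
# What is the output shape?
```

Input: (5, 248, 33, 33) -> Output: (5, 248, 16, 16)

Answer: (5, 248, 16, 16)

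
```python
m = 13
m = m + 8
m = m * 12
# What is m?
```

Trace:
`m = 13` → m = 13
`m = m + 8` → m = 21
`m = m * 12` → m = 252
So m = 252

Answer: 252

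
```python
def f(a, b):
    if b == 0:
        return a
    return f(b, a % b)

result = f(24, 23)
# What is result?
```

f(24, 23) -> f(23, 1) -> f(1, 0) -> 1

Answer: 1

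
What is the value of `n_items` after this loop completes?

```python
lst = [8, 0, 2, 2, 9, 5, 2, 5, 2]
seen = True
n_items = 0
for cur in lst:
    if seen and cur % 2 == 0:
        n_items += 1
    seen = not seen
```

Count even values at even positions
`n_items` takes the values: 0 → 1 → 2 → 3 → 4

Answer: 4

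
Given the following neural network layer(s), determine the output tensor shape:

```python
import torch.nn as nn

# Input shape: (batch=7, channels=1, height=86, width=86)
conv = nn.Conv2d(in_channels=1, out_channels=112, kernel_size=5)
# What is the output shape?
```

Input: (7, 1, 86, 86) -> Output: (7, 112, 82, 82)

Answer: (7, 112, 82, 82)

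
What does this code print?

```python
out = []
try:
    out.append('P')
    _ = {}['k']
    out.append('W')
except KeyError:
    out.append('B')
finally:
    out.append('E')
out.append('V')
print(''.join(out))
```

Execution trace: 'P' (try body) → 'B' (except KeyError) → 'E' (finally) → 'V' (after the try/except). Output: PBEV

Answer: PBEV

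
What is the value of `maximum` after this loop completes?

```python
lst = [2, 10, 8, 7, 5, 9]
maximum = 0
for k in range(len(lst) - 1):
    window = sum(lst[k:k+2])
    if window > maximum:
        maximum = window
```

Max sum of 2-element window in [2, 10, 8, 7, 5, 9]
`maximum` takes the values: 0 → 12 → 18

Answer: 18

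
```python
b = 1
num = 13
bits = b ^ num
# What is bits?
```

Trace:
`b = 1` → b = 1
`num = 13` → num = 13
`bits = b ^ num` → bits = 12
So bits = 12

Answer: 12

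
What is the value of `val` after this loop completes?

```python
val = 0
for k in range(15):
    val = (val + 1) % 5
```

Increment mod 5, 15 times = 0
`val` takes the values: 0 → 1 → 2 → 3 → 4 → 0 → 1 → 2 → 3 → 4 → 0 → 1 → 2 → 3 → 4 → 0

Answer: 0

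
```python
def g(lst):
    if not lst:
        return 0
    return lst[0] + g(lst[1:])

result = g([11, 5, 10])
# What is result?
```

11 + 5 + 10 + 0 = 26

Answer: 26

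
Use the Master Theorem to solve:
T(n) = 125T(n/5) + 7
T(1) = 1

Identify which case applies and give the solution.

a=125, b=5, f(n)=7. log_5(125) = 3. Since c=0 < 3, Case 1 applies: T(n) = Θ(n^log_b(a)) = O(n^3).

Answer: O(n^3) - Case 1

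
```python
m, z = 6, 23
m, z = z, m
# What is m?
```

Trace:
`m, z = 6, 23` → m = 6; z = 23
`m, z = z, m` → m = 23; z = 6
So m = 23

Answer: 23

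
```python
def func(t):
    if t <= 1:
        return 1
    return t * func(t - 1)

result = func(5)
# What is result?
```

func(5) = 5 * 4 * 3 * 2 * 1 = 120

Answer: 120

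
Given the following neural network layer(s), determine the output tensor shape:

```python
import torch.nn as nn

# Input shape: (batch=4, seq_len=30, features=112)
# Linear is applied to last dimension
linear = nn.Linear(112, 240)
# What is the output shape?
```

Input: (4, 30, 112) -> Output: (4, 30, 240)

Answer: (4, 30, 240)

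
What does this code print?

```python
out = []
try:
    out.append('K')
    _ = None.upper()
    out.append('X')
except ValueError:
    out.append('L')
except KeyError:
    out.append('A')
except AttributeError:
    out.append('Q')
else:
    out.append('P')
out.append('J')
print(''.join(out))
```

Execution trace: 'K' (try body) → 'Q' (except AttributeError) → 'J' (after the try/except). Output: KQJ

Answer: KQJ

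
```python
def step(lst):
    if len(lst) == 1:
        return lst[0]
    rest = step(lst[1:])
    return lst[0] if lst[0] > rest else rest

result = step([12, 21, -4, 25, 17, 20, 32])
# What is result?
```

Recursive max over [12, 21, -4, 25, 17, 20, 32] = 32

Answer: 32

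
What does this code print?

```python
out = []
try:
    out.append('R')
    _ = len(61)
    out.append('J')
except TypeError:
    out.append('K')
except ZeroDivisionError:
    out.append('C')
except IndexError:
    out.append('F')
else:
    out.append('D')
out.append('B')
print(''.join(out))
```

Execution trace: 'R' (try body) → 'K' (except TypeError) → 'B' (after the try/except). Output: RKB

Answer: RKB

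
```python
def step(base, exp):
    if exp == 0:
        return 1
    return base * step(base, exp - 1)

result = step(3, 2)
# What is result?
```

step(3, 2) = 3 * 3 = 9

Answer: 9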